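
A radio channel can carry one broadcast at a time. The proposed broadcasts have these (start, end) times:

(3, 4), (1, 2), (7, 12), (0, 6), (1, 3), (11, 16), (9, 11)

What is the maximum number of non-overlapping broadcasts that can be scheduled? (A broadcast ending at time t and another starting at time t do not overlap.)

Sort by end time and greedily take each interval whose start is ≥ the last chosen end.
By end time: (1,2), (1,3), (3,4), (0,6), (9,11), (7,12), (11,16).
Pick (1,2); next start ≥ 2 → (3,4); next start ≥ 4 → (9,11); next start ≥ 11 → (11,16).
Selected 4 broadcasts.

4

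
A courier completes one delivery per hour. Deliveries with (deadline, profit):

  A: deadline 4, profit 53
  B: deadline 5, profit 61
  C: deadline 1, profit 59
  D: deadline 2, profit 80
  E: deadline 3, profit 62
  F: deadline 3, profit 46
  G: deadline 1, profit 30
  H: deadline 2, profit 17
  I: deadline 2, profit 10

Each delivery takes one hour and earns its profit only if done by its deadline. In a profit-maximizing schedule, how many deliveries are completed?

Sort by profit descending; place each in the latest free slot ≤ its deadline.
Profit order: D=80 E=62 B=61 C=59 A=53 F=46 G=30 H=17 I=10
Assign: D→slot 2, E→slot 3, B→slot 5, C→slot 1, A→slot 4, F skipped, G skipped, H skipped, I skipped.
Slots: [1:C] [2:D] [3:E] [4:A] [5:B]
5 of 9 scheduled.

5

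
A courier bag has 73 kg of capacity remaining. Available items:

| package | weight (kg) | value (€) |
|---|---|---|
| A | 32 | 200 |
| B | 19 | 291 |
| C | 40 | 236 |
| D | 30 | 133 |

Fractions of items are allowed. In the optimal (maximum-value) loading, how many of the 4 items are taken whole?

2

Ratios (sorted): B 15.32, A 6.25, C 5.90, D 4.43
take B (19 @ 291); take A (32 @ 200); take 22/40 of C → 129.80. Capacity used 73/73.
2 item(s) taken whole; one partial (take 22/40 of C).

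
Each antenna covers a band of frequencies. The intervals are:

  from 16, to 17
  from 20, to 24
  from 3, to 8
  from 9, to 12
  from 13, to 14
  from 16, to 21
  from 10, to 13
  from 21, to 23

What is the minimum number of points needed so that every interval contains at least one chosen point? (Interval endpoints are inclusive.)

Process intervals by earliest right end; each time one isn't hit yet, stab at its right endpoint.
Sorted: [3,8] [9,12] [10,13] [13,14] [16,17] [16,21] [21,23] [20,24]
{[3,8]} hit by 8; {[9,12],[10,13]} hit by 12; {[13,14]} hit by 14; {[16,17],[16,21]} hit by 17; {[21,23],[20,24]} hit by 23.
Points: 8, 12, 14, 17, 23 (5 total).

5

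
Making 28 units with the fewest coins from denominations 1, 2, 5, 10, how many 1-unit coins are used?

Greedy: take as many of the largest coin as possible, then repeat with the remainder.
28 − 2×10→8 − 1×5→3 − 1×2→1 − 1×1→0
Count of 1: 1

1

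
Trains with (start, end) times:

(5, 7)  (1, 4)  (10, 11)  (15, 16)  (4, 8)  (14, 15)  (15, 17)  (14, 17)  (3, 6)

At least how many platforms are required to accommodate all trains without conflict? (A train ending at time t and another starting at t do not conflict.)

3

Events (time:±→running): 1:+→1 3:+→2 4:-→1 4:+→2 5:+→3 … peak 3.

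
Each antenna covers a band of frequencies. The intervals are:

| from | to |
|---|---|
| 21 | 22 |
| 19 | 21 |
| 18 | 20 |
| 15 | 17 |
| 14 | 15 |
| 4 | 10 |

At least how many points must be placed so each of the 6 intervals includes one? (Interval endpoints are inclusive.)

Sort by right endpoint; whenever an interval is uncovered, place a point at its right end.
By right end: [4,10]  [14,15]  [15,17]  [18,20]  [19,21]  [21,22]
[4,10] uncovered → point at 10; [14,15] uncovered → point at 15; [18,20] uncovered → point at 20; [21,22] uncovered → point at 22.
Points: 10, 15, 20, 22 (4 total).

4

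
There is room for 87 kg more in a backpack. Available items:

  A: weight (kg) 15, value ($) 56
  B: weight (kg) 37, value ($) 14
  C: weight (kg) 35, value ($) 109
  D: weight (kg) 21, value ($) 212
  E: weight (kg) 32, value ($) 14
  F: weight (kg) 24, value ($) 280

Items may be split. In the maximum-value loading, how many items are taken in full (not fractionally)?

3

Ratios (sorted): F 11.67, D 10.10, A 3.73, C 3.11, E 0.44, B 0.38
take F (24 @ 280); take D (21 @ 212); take A (15 @ 56); take 27/35 of C → 84.09. Capacity used 87/87.
3 item(s) taken whole; one partial (take 27/35 of C).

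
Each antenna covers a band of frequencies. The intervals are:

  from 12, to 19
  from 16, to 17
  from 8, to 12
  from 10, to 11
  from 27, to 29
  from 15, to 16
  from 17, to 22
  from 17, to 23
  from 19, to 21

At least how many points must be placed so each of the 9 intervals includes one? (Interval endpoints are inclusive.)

Sort by right endpoint; whenever an interval is uncovered, place a point at its right end.
By right end: [10,11]  [8,12]  [15,16]  [16,17]  [12,19]  [19,21]  [17,22]  [17,23]  [27,29]
[10,11] uncovered → point at 11; [15,16] uncovered → point at 16; [19,21] uncovered → point at 21; [27,29] uncovered → point at 29.
Points: 11, 16, 21, 29 (4 total).

4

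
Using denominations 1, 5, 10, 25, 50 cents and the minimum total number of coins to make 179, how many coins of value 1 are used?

4

179 − 3×50→29 − 1×25→4 − 4×1→0
Count of 1: 4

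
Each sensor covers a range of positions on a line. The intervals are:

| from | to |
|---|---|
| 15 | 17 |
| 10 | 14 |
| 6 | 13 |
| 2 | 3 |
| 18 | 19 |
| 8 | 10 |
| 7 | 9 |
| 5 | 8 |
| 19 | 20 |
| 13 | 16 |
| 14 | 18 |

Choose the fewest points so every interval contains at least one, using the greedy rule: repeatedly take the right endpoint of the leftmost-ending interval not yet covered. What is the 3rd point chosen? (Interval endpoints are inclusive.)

Process intervals by earliest right end; each time one isn't hit yet, stab at its right endpoint.
By right end: [2,3]  [5,8]  [7,9]  [8,10]  [6,13]  [10,14]  [13,16]  [15,17]  [14,18]  [18,19]  [19,20]
[2,3] uncovered → point at 3; [5,8] uncovered → point at 8; [10,14] uncovered → point at 14; [15,17] uncovered → point at 17; [18,19] uncovered → point at 19.
Points: 3, 8, 14, 17, 19 (5 total).

14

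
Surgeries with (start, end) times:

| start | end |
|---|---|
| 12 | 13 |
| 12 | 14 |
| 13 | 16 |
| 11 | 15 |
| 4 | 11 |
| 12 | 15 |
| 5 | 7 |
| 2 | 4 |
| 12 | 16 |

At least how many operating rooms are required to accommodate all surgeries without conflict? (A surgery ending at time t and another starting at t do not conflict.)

starts: [2, 4, 5, 11, 12, 12, 12, 12, 13]
ends:   [4, 7, 11, 13, 14, 15, 15, 16, 16]
s2→1 e4→0 s4→1 s5→2 e7→1 e11→0 s11→1 s12→2 s12→3 s12→4 s12→5  — peak 5.

5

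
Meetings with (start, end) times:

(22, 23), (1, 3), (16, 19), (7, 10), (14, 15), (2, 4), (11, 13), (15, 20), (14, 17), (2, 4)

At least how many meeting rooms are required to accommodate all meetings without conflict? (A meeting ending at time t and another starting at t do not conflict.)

3

Count concurrent intervals with a sweep; the peak is the room count.
starts: [1, 2, 2, 7, 11, 14, 14, 15, 16, 22]
ends:   [3, 4, 4, 10, 13, 15, 17, 19, 20, 23]
s1→1 s2→2 s2→3  — peak 3.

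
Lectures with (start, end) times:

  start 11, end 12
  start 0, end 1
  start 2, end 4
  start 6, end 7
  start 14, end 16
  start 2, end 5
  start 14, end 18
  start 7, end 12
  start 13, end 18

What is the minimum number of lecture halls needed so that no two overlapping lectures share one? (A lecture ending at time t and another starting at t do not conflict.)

3

Count concurrent intervals with a sweep; the peak is the room count.
Events (time:±→running): 0:+→1 1:-→0 2:+→1 2:+→2 4:-→1 5:-→0 6:+→1 7:-→0 7:+→1 11:+→2 12:-→1 12:-→0 13:+→1 14:+→2 14:+→3 … peak 3.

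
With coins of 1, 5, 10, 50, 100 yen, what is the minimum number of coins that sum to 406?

Greedy: take as many of the largest coin as possible, then repeat with the remainder.
406 = 4×100 + 1×5 + 1×1
Total coins = 4 + 1 + 1 = 6

6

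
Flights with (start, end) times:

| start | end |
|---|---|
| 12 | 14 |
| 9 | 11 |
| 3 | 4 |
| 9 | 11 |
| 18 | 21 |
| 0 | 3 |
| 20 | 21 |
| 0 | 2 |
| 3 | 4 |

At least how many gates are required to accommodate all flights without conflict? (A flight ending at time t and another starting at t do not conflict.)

2

The answer is the maximum number of intervals overlapping at any instant.
starts: [0, 0, 3, 3, 9, 9, 12, 18, 20]
ends:   [2, 3, 4, 4, 11, 11, 14, 21, 21]
s0→1 s0→2  — peak 2.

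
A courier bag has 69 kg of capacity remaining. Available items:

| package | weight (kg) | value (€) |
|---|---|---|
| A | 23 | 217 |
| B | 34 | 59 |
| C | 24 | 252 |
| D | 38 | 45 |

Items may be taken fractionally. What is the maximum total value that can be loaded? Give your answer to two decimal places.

Sort by value per unit weight and fill in that order.
Order: C (252/24=10.50) > A (217/23=9.43) > B (59/34=1.74) > D (45/38=1.18)
Fill: take C (24 @ 252) → take A (23 @ 217) → take 22/34 of B → 38.18; 69/69 used.
Total value = 507.18

507.18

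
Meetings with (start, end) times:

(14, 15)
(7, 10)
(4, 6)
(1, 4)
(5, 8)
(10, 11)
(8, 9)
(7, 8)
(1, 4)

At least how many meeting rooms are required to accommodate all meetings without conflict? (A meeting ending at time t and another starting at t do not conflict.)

Count concurrent intervals with a sweep; the peak is the room count.
Events (time:±→running): 1:+→1 1:+→2 4:-→1 4:-→0 4:+→1 5:+→2 6:-→1 7:+→2 7:+→3 … peak 3.

3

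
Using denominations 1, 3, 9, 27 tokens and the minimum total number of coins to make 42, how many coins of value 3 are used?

2

Greedy: take as many of the largest coin as possible, then repeat with the remainder.
42 − 1×27→15 − 1×9→6 − 2×3→0
Count of 3: 2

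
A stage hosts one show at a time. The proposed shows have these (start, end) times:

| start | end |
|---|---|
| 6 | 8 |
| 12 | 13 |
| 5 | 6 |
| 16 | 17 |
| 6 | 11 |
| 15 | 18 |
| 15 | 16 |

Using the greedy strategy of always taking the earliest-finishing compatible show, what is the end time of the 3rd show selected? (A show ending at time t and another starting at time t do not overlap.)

Sort by end time and greedily take each interval whose start is ≥ the last chosen end.
By end time: (5,6), (6,8), (6,11), (12,13), (15,16), (16,17), (15,18).
Pick (5,6); next start ≥ 6 → (6,8); next start ≥ 8 → (12,13); next start ≥ 13 → (15,16); next start ≥ 16 → (16,17).
Selected: (5,6) (6,8) (12,13) (15,16) (16,17)

13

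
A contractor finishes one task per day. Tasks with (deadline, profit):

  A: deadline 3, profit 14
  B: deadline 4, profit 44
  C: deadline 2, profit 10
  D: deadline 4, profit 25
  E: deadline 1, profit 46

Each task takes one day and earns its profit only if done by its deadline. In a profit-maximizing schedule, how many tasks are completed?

Take jobs in profit order; each goes to the latest open slot no later than its deadline.
Profit order: E=46 B=44 D=25 A=14 C=10
Assign: E→slot 1, B→slot 4, D→slot 3, A→slot 2, C skipped.
Slots: [1:E] [2:A] [3:D] [4:B]
4 of 5 scheduled.

4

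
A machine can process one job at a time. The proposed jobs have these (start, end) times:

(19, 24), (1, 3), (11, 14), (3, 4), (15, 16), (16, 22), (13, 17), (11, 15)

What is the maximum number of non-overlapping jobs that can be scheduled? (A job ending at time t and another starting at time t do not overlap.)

Sorted by end: (1,3)  (3,4)  (11,14)  (11,15)  (15,16)  (13,17)  (16,22)  (19,24)
take (1,3); take (3,4); take (11,14); take (15,16); take (16,22).
Selected 5 jobs.

5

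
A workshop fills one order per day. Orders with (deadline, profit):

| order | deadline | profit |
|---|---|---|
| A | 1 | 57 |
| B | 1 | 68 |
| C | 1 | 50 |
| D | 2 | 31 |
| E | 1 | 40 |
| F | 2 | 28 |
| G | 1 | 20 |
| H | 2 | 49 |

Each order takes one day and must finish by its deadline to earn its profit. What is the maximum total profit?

Profit order: B=68 A=57 C=50 H=49 E=40 D=31 F=28 G=20
Assign: B→slot 1, A skipped, C skipped, H→slot 2, E skipped, D skipped, F skipped, G skipped.
Slots: [1:B] [2:H]
Profit = 68 + 49 = 117

117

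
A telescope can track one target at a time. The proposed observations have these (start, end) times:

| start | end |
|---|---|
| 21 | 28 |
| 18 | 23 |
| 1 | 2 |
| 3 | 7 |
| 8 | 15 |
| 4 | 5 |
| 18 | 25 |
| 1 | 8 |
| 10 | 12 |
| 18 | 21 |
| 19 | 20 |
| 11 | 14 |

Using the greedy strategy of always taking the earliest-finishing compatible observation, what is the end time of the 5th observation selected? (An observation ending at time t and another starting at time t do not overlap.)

28

Order by finish time; keep every interval that doesn't clash with the previous kept one.
By end time: (1,2), (4,5), (3,7), (1,8), (10,12), (11,14), (8,15), (19,20), (18,21), (18,23), (18,25), (21,28).
Pick (1,2); next start ≥ 2 → (4,5); next start ≥ 5 → (10,12); next start ≥ 12 → (19,20); next start ≥ 20 → (21,28).
Selected: (1,2) (4,5) (10,12) (19,20) (21,28)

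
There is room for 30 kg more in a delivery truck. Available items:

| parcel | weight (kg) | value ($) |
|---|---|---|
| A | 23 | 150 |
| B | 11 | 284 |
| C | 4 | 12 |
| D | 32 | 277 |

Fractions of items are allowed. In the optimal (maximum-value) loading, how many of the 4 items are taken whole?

Ratios (sorted): B 25.82, D 8.66, A 6.52, C 3.00
take B (11 @ 284); take 19/32 of D → 164.47. Capacity used 30/30.
1 item(s) taken whole; one partial (take 19/32 of D).

1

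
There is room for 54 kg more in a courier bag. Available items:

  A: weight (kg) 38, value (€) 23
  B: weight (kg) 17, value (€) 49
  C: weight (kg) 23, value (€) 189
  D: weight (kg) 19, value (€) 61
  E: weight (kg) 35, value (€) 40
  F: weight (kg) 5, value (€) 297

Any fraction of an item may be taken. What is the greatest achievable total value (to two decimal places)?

567.18

Order: F (297/5=59.40) > C (189/23=8.22) > D (61/19=3.21) > B (49/17=2.88) > E (40/35=1.14) > A (23/38=0.61)
Fill: take F (5 @ 297) → take C (23 @ 189) → take D (19 @ 61) → take 7/17 of B → 20.18; 54/54 used.
Total value = 567.18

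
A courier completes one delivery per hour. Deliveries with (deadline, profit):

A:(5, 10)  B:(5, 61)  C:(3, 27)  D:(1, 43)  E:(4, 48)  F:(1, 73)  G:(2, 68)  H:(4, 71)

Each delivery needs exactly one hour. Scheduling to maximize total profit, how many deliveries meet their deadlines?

Take jobs in profit order; each goes to the latest open slot no later than its deadline.
By profit: F(d1,73), H(d4,71), G(d2,68), B(d5,61), E(d4,48), D(d1,43), C(d3,27), A(d5,10)
F→slot 1; H→slot 4; G→slot 2; B→slot 5; E→slot 3; D skipped; C skipped; A skipped.
5 of 8 scheduled.

5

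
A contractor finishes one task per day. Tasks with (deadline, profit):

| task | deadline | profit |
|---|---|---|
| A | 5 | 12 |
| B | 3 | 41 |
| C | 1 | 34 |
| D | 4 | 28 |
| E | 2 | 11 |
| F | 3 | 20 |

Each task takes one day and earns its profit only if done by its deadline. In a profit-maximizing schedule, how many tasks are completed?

5

By profit: B(d3,41), C(d1,34), D(d4,28), F(d3,20), A(d5,12), E(d2,11)
B→slot 3; C→slot 1; D→slot 4; F→slot 2; A→slot 5; E skipped.
5 of 6 scheduled.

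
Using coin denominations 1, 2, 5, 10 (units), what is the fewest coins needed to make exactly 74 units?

9

Greedy: take as many of the largest coin as possible, then repeat with the remainder.
74 − 7×10→4 − 2×2→0
Total coins = 7 + 2 = 9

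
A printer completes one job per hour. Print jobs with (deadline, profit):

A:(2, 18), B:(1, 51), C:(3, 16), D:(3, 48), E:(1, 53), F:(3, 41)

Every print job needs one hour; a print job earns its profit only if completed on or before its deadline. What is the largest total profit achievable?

Profit order: E=53 B=51 D=48 F=41 A=18 C=16
Assign: E→slot 1, B skipped, D→slot 3, F→slot 2, A skipped, C skipped.
Slots: [1:E] [2:F] [3:D]
Profit = 53 + 41 + 48 = 142

142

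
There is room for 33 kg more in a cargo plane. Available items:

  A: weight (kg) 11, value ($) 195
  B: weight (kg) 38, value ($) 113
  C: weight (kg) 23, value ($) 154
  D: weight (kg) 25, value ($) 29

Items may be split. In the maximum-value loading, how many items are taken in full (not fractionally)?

Ratios (sorted): A 17.73, C 6.70, B 2.97, D 1.16
take A (11 @ 195); take 22/23 of C → 147.30. Capacity used 33/33.
1 item(s) taken whole; one partial (take 22/23 of C).

1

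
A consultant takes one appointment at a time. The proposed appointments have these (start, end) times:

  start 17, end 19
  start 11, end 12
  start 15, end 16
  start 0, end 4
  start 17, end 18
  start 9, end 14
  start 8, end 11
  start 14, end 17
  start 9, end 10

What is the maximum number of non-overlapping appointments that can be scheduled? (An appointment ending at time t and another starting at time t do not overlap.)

Sorted by end: (0,4)  (9,10)  (8,11)  (11,12)  (9,14)  (15,16)  (14,17)  (17,18)  (17,19)
take (0,4); take (9,10); take (11,12); take (15,16); skip (14,17); take (17,18).
Selected 5 appointments.

5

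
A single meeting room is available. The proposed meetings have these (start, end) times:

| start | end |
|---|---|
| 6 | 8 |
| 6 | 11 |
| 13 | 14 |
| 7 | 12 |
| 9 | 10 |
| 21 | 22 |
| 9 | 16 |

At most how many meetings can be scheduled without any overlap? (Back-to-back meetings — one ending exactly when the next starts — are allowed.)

Sort by end time and greedily take each interval whose start is ≥ the last chosen end.
By end time: (6,8), (9,10), (6,11), (7,12), (13,14), (9,16), (21,22).
Pick (6,8); next start ≥ 8 → (9,10); next start ≥ 10 → (13,14); next start ≥ 14 → (21,22).
Selected 4 meetings.

4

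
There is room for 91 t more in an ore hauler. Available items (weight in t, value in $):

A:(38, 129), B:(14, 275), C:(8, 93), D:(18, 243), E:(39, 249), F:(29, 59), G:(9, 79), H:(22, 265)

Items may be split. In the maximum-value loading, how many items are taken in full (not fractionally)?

5

Order: B (275/14=19.64) > D (243/18=13.50) > H (265/22=12.05) > C (93/8=11.62) > G (79/9=8.78) > E (249/39=6.38) > A (129/38=3.39) > F (59/29=2.03)
Fill: take B (14 @ 275) → take D (18 @ 243) → take H (22 @ 265) → take C (8 @ 93) → take G (9 @ 79) → take 20/39 of E → 127.69; 91/91 used.
5 item(s) taken whole; one partial (take 20/39 of E).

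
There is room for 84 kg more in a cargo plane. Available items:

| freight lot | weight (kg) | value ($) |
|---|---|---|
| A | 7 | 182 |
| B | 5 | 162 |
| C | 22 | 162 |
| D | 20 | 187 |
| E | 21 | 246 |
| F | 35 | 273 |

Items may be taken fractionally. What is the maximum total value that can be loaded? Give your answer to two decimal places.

1018.80

Greedy by value/weight ratio, highest first.
Order: B (162/5=32.40) > A (182/7=26.00) > E (246/21=11.71) > D (187/20=9.35) > F (273/35=7.80) > C (162/22=7.36)
Fill: take B (5 @ 162) → take A (7 @ 182) → take E (21 @ 246) → take D (20 @ 187) → take 31/35 of F → 241.80; 84/84 used.
Total value = 1018.80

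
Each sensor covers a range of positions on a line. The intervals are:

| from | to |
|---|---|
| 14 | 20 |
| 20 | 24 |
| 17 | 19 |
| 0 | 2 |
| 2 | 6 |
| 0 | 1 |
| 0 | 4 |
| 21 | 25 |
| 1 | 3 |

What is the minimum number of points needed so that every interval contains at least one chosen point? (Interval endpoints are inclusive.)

Sorted: [0,1] [0,2] [1,3] [0,4] [2,6] [17,19] [14,20] [20,24] [21,25]
{[0,1],[0,2],[1,3],[0,4]} hit by 1; {[2,6]} hit by 6; {[17,19],[14,20]} hit by 19; {[20,24],[21,25]} hit by 24.
Points: 1, 6, 19, 24 (4 total).

4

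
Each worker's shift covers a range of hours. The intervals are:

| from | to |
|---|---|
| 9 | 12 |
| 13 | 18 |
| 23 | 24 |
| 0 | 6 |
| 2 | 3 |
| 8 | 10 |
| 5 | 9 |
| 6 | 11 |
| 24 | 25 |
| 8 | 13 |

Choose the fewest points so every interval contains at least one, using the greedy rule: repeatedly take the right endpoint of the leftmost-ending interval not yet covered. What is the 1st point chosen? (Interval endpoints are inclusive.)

3

Process intervals by earliest right end; each time one isn't hit yet, stab at its right endpoint.
Sorted: [2,3] [0,6] [5,9] [8,10] [6,11] [9,12] [8,13] [13,18] [23,24] [24,25]
{[2,3],[0,6]} hit by 3; {[5,9],[8,10],[6,11],[9,12],[8,13]} hit by 9; {[13,18]} hit by 18; {[23,24],[24,25]} hit by 24.
Points: 3, 9, 18, 24 (4 total).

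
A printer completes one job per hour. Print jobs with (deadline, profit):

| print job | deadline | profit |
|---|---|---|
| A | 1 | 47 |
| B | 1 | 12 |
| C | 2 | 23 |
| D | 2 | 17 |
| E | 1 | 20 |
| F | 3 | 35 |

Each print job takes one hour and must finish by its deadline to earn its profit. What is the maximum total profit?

By profit: A(d1,47), F(d3,35), C(d2,23), E(d1,20), D(d2,17), B(d1,12)
A→slot 1; F→slot 3; C→slot 2; E skipped; D skipped; B skipped.
Profit = 47 + 23 + 35 = 105

105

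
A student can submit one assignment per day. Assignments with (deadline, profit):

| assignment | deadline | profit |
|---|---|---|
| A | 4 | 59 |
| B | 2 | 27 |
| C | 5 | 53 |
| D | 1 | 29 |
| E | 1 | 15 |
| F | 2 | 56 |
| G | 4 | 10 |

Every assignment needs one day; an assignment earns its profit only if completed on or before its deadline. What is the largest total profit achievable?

Sort by profit descending; place each in the latest free slot ≤ its deadline.
Profit order: A=59 F=56 C=53 D=29 B=27 E=15 G=10
Assign: A→slot 4, F→slot 2, C→slot 5, D→slot 1, B skipped, E skipped, G→slot 3.
Slots: [1:D] [2:F] [3:G] [4:A] [5:C]
Profit = 29 + 56 + 10 + 59 + 53 = 207

207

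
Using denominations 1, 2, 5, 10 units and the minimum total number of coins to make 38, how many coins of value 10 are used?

3

38 − 3×10→8 − 1×5→3 − 1×2→1 − 1×1→0
Count of 10: 3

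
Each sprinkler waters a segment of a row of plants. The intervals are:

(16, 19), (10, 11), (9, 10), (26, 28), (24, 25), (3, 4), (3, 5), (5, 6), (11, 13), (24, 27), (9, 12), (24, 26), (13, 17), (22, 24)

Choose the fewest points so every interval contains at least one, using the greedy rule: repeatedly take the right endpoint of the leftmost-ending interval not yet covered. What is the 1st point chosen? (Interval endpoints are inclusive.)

Process intervals by earliest right end; each time one isn't hit yet, stab at its right endpoint.
Sorted: [3,4] [3,5] [5,6] [9,10] [10,11] [9,12] [11,13] [13,17] [16,19] [22,24] [24,25] [24,26] [24,27] [26,28]
{[3,4],[3,5]} hit by 4; {[5,6]} hit by 6; {[9,10],[10,11],[9,12]} hit by 10; {[11,13],[13,17]} hit by 13; {[16,19]} hit by 19; {[22,24],[24,25],[24,26],[24,27]} hit by 24; {[26,28]} hit by 28.
Points: 4, 6, 10, 13, 19, 24, 28 (7 total).

4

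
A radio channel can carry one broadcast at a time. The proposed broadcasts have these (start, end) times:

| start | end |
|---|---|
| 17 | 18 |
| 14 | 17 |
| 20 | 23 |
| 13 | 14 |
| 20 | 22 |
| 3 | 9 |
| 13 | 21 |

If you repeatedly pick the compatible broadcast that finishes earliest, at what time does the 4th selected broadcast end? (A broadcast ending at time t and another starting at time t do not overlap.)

18

Order by finish time; keep every interval that doesn't clash with the previous kept one.
Sorted by end: (3,9)  (13,14)  (14,17)  (17,18)  (13,21)  (20,22)  (20,23)
take (3,9); take (13,14); take (14,17); take (17,18); skip (13,21); take (20,22).
Selected: (3,9) (13,14) (14,17) (17,18) (20,22)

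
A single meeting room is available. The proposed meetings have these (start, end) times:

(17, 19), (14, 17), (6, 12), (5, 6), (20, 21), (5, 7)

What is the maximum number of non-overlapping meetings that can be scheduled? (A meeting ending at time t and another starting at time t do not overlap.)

5

Order by finish time; keep every interval that doesn't clash with the previous kept one.
By end time: (5,6), (5,7), (6,12), (14,17), (17,19), (20,21).
Pick (5,6); next start ≥ 6 → (6,12); next start ≥ 12 → (14,17); next start ≥ 17 → (17,19); next start ≥ 19 → (20,21).
Selected 5 meetings.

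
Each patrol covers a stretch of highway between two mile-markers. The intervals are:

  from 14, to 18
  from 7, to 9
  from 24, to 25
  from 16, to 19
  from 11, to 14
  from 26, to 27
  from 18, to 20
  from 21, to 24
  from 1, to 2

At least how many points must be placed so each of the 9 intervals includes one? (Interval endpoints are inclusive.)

Process intervals by earliest right end; each time one isn't hit yet, stab at its right endpoint.
By right end: [1,2]  [7,9]  [11,14]  [14,18]  [16,19]  [18,20]  [21,24]  [24,25]  [26,27]
[1,2] uncovered → point at 2; [7,9] uncovered → point at 9; [11,14] uncovered → point at 14; [16,19] uncovered → point at 19; [21,24] uncovered → point at 24; [26,27] uncovered → point at 27.
Points: 2, 9, 14, 19, 24, 27 (6 total).

6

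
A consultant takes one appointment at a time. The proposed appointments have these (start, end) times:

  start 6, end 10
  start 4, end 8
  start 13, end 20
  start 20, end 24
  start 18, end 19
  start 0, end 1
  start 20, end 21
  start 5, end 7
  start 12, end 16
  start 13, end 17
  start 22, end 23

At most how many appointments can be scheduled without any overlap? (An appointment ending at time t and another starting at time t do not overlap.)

Sort by end time and greedily take each interval whose start is ≥ the last chosen end.
By end time: (0,1), (5,7), (4,8), (6,10), (12,16), (13,17), (18,19), (13,20), (20,21), (22,23), (20,24).
Pick (0,1); next start ≥ 1 → (5,7); next start ≥ 7 → (12,16); next start ≥ 16 → (18,19); next start ≥ 19 → (20,21); next start ≥ 21 → (22,23).
Selected 6 appointments.

6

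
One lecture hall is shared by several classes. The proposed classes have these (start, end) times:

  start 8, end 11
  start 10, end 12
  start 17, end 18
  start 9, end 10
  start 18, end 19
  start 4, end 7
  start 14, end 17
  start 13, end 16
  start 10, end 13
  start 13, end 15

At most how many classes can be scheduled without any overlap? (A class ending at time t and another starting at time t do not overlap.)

Greedy by earliest finish: after sorting by end time, pick each interval compatible with the last pick.
By end time: (4,7), (9,10), (8,11), (10,12), (10,13), (13,15), (13,16), (14,17), (17,18), (18,19).
Pick (4,7); next start ≥ 7 → (9,10); next start ≥ 10 → (10,12); next start ≥ 12 → (13,15); next start ≥ 15 → (17,18); next start ≥ 18 → (18,19).
Selected 6 classes.

6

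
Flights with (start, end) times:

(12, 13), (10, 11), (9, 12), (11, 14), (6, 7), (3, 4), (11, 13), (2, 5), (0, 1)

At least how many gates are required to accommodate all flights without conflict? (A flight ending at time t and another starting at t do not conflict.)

Events (time:±→running): 0:+→1 1:-→0 2:+→1 3:+→2 4:-→1 5:-→0 6:+→1 7:-→0 9:+→1 10:+→2 11:-→1 11:+→2 11:+→3 … peak 3.

3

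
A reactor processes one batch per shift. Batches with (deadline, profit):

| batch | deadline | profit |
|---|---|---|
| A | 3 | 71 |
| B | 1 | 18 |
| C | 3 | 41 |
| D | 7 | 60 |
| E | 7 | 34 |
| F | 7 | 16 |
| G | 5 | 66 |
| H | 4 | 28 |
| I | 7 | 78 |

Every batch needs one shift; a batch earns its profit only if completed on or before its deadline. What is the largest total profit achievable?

378

By profit: I(d7,78), A(d3,71), G(d5,66), D(d7,60), C(d3,41), E(d7,34), H(d4,28), B(d1,18), F(d7,16)
I→slot 7; A→slot 3; G→slot 5; D→slot 6; C→slot 2; E→slot 4; H→slot 1; B skipped; F skipped.
Profit = 28 + 41 + 71 + 34 + 66 + 60 + 78 = 378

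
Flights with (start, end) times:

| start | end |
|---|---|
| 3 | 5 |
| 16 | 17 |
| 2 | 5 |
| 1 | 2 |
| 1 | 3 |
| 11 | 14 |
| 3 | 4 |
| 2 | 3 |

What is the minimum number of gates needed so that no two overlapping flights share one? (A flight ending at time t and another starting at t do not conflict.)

3

Events (time:±→running): 1:+→1 1:+→2 2:-→1 2:+→2 2:+→3 … peak 3.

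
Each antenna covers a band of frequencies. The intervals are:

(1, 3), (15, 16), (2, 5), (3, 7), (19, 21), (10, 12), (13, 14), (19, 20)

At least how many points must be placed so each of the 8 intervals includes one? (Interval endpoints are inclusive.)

5

Sorted: [1,3] [2,5] [3,7] [10,12] [13,14] [15,16] [19,20] [19,21]
{[1,3],[2,5],[3,7]} hit by 3; {[10,12]} hit by 12; {[13,14]} hit by 14; {[15,16]} hit by 16; {[19,20],[19,21]} hit by 20.
Points: 3, 12, 14, 16, 20 (5 total).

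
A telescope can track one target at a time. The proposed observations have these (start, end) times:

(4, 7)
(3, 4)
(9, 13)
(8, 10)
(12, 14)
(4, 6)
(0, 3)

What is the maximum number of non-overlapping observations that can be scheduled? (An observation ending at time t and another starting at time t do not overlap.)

Sort by end time and greedily take each interval whose start is ≥ the last chosen end.
Sorted by end: (0,3)  (3,4)  (4,6)  (4,7)  (8,10)  (9,13)  (12,14)
take (0,3); take (3,4); take (4,6); take (8,10); skip (9,13); take (12,14).
Selected 5 observations.

5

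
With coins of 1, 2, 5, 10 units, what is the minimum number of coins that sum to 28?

5

Use the largest denomination that fits, subtract, and repeat.
28 − 2×10→8 − 1×5→3 − 1×2→1 − 1×1→0
Total coins = 2 + 1 + 1 + 1 = 5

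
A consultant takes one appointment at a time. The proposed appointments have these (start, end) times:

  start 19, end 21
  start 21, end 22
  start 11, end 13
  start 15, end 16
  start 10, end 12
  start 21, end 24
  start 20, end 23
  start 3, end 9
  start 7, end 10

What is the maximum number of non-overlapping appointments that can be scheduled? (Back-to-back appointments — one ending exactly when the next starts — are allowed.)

5

Order by finish time; keep every interval that doesn't clash with the previous kept one.
Sorted by end: (3,9)  (7,10)  (10,12)  (11,13)  (15,16)  (19,21)  (21,22)  (20,23)  (21,24)
take (3,9); take (10,12); take (15,16); take (19,21); take (21,22); skip (20,23).
Selected 5 appointments.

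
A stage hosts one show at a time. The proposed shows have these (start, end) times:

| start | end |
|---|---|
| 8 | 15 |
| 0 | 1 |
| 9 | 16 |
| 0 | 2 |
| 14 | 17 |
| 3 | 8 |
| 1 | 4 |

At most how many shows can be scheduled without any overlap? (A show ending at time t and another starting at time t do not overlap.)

Sort by end time and greedily take each interval whose start is ≥ the last chosen end.
Sorted by end: (0,1)  (0,2)  (1,4)  (3,8)  (8,15)  (9,16)  (14,17)
take (0,1); take (1,4); take (8,15); skip (9,16).
Selected 3 shows.

3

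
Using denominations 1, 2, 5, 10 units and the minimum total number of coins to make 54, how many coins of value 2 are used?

2

54 − 5×10→4 − 2×2→0
Count of 2: 2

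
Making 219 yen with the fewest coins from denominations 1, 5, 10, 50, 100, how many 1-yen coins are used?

Greedy: take as many of the largest coin as possible, then repeat with the remainder.
219 − 2×100→19 − 1×10→9 − 1×5→4 − 4×1→0
Count of 1: 4

4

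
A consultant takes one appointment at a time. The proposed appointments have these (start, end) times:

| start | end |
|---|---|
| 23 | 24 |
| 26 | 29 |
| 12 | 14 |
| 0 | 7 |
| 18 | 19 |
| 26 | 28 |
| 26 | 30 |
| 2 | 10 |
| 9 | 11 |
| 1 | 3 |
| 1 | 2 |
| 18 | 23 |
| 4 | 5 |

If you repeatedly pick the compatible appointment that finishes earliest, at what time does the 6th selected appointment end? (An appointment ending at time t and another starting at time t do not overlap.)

Sort by end time and greedily take each interval whose start is ≥ the last chosen end.
Sorted by end: (1,2)  (1,3)  (4,5)  (0,7)  (2,10)  (9,11)  (12,14)  (18,19)  (18,23)  (23,24)  (26,28)  (26,29)  (26,30)
take (1,2); take (4,5); skip (2,10); take (9,11); take (12,14); take (18,19); take (23,24); take (26,28).
Selected: (1,2) (4,5) (9,11) (12,14) (18,19) (23,24) (26,28)

24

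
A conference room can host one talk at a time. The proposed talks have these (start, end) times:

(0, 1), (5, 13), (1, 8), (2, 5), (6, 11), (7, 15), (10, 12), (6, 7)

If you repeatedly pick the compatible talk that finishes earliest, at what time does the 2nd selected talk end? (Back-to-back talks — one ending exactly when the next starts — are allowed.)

5

Sorted by end: (0,1)  (2,5)  (6,7)  (1,8)  (6,11)  (10,12)  (5,13)  (7,15)
take (0,1); take (2,5); take (6,7); take (10,12); skip (7,15).
Selected: (0,1) (2,5) (6,7) (10,12)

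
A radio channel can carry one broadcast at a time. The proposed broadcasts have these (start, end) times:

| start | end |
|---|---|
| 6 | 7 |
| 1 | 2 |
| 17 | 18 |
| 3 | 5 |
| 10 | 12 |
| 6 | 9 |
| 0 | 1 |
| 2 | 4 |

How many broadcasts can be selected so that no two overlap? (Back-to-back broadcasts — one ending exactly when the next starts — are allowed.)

Sort by end time and greedily take each interval whose start is ≥ the last chosen end.
By end time: (0,1), (1,2), (2,4), (3,5), (6,7), (6,9), (10,12), (17,18).
Pick (0,1); next start ≥ 1 → (1,2); next start ≥ 2 → (2,4); next start ≥ 4 → (6,7); next start ≥ 7 → (10,12); next start ≥ 12 → (17,18).
Selected 6 broadcasts.

6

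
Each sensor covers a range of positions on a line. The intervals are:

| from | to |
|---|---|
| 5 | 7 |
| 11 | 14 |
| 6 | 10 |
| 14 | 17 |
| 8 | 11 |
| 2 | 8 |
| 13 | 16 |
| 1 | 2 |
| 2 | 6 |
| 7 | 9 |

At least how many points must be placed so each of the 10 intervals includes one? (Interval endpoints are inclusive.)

By right end: [1,2]  [2,6]  [5,7]  [2,8]  [7,9]  [6,10]  [8,11]  [11,14]  [13,16]  [14,17]
[1,2] uncovered → point at 2; [5,7] uncovered → point at 7; [8,11] uncovered → point at 11; [13,16] uncovered → point at 16.
Points: 2, 7, 11, 16 (4 total).

4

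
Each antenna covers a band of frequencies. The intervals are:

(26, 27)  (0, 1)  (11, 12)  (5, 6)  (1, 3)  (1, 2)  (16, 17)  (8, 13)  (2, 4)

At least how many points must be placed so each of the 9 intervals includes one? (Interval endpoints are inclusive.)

6

By right end: [0,1]  [1,2]  [1,3]  [2,4]  [5,6]  [11,12]  [8,13]  [16,17]  [26,27]
[0,1] uncovered → point at 1; [2,4] uncovered → point at 4; [5,6] uncovered → point at 6; [11,12] uncovered → point at 12; [16,17] uncovered → point at 17; [26,27] uncovered → point at 27.
Points: 1, 4, 6, 12, 17, 27 (6 total).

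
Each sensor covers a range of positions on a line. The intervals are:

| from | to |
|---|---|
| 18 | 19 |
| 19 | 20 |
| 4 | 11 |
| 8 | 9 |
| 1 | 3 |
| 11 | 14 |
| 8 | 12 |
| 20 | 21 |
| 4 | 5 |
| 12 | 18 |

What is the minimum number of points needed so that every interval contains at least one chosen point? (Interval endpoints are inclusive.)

Process intervals by earliest right end; each time one isn't hit yet, stab at its right endpoint.
By right end: [1,3]  [4,5]  [8,9]  [4,11]  [8,12]  [11,14]  [12,18]  [18,19]  [19,20]  [20,21]
[1,3] uncovered → point at 3; [4,5] uncovered → point at 5; [8,9] uncovered → point at 9; [11,14] uncovered → point at 14; [18,19] uncovered → point at 19; [20,21] uncovered → point at 21.
Points: 3, 5, 9, 14, 19, 21 (6 total).

6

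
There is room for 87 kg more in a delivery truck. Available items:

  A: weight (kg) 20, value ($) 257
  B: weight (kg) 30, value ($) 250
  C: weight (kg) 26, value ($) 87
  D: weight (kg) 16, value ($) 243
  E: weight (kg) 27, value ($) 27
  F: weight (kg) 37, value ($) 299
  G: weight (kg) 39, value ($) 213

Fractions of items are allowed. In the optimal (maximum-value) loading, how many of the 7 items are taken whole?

3

Sort by value per unit weight and fill in that order.
Ratios (sorted): D 15.19, A 12.85, B 8.33, F 8.08, G 5.46, C 3.35, E 1.00
take D (16 @ 243); take A (20 @ 257); take B (30 @ 250); take 21/37 of F → 169.70. Capacity used 87/87.
3 item(s) taken whole; one partial (take 21/37 of F).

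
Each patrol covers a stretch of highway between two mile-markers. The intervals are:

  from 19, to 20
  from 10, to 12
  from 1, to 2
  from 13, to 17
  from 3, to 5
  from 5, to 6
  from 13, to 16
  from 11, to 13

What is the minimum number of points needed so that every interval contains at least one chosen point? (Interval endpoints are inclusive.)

By right end: [1,2]  [3,5]  [5,6]  [10,12]  [11,13]  [13,16]  [13,17]  [19,20]
[1,2] uncovered → point at 2; [3,5] uncovered → point at 5; [10,12] uncovered → point at 12; [13,16] uncovered → point at 16; [19,20] uncovered → point at 20.
Points: 2, 5, 12, 16, 20 (5 total).

5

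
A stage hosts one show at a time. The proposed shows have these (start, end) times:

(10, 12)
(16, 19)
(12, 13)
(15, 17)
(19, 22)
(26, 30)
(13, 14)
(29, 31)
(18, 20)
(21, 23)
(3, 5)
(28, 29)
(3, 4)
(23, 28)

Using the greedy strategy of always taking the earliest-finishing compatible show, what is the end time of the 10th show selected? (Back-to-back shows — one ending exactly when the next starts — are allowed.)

31

Sort by end time and greedily take each interval whose start is ≥ the last chosen end.
Sorted by end: (3,4)  (3,5)  (10,12)  (12,13)  (13,14)  (15,17)  (16,19)  (18,20)  (19,22)  (21,23)  (23,28)  (28,29)  (26,30)  (29,31)
take (3,4); take (10,12); take (12,13); take (13,14); take (15,17); skip (16,19); take (18,20); take (21,23); take (23,28); take (28,29); skip (26,30); take (29,31).
Selected: (3,4) (10,12) (12,13) (13,14) (15,17) (18,20) (21,23) (23,28) (28,29) (29,31)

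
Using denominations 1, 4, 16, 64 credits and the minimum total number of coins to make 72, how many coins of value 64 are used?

1

Use the largest denomination that fits, subtract, and repeat.
72 − 1×64→8 − 2×4→0
Count of 64: 1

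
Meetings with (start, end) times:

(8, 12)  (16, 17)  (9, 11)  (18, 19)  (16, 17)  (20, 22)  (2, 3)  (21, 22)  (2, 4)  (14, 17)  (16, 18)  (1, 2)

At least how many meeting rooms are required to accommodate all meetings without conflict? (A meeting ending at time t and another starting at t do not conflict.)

Count concurrent intervals with a sweep; the peak is the room count.
starts: [1, 2, 2, 8, 9, 14, 16, 16, 16, 18, 20, 21]
ends:   [2, 3, 4, 11, 12, 17, 17, 17, 18, 19, 22, 22]
s1→1 e2→0 s2→1 s2→2 e3→1 e4→0 s8→1 s9→2 e11→1 e12→0 s14→1 s16→2 s16→3 s16→4  — peak 4.

4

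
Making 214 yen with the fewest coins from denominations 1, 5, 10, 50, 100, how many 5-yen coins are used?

0

214 = 2×100 + 1×10 + 4×1
Count of 5: 0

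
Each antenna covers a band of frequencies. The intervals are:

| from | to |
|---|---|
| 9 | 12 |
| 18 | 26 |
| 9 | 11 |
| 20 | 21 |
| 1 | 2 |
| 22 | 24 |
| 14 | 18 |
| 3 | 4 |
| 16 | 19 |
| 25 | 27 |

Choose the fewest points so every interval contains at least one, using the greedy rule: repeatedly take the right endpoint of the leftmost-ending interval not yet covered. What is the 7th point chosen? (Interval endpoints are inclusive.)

Process intervals by earliest right end; each time one isn't hit yet, stab at its right endpoint.
Sorted: [1,2] [3,4] [9,11] [9,12] [14,18] [16,19] [20,21] [22,24] [18,26] [25,27]
{[1,2]} hit by 2; {[3,4]} hit by 4; {[9,11],[9,12]} hit by 11; {[14,18],[16,19]} hit by 18; {[20,21]} hit by 21; {[22,24],[18,26]} hit by 24; {[25,27]} hit by 27.
Points: 2, 4, 11, 18, 21, 24, 27 (7 total).

27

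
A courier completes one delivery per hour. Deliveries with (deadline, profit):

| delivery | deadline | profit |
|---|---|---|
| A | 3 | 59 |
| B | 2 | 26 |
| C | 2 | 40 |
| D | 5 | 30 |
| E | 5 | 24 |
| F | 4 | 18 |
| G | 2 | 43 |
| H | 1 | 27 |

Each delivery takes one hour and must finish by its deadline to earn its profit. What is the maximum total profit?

196

Take jobs in profit order; each goes to the latest open slot no later than its deadline.
By profit: A(d3,59), G(d2,43), C(d2,40), D(d5,30), H(d1,27), B(d2,26), E(d5,24), F(d4,18)
A→slot 3; G→slot 2; C→slot 1; D→slot 5; H skipped; B skipped; E→slot 4; F skipped.
Profit = 40 + 43 + 59 + 24 + 30 = 196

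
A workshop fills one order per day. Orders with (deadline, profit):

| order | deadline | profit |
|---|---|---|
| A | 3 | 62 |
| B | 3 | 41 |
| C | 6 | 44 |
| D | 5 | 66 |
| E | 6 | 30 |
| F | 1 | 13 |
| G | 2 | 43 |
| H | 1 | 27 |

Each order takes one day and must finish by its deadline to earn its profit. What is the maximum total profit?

286

Sort by profit descending; place each in the latest free slot ≤ its deadline.
Profit order: D=66 A=62 C=44 G=43 B=41 E=30 H=27 F=13
Assign: D→slot 5, A→slot 3, C→slot 6, G→slot 2, B→slot 1, E→slot 4, H skipped, F skipped.
Slots: [1:B] [2:G] [3:A] [4:E] [5:D] [6:C]
Profit = 41 + 43 + 62 + 30 + 66 + 44 = 286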